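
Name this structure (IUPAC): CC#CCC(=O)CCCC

Counting along the main chain through the carbonyl and the multiple bond gives 9 carbons: the parent is nonane.
The highest-priority functional group is a ketone (C=O on an internal carbon), so the name ends in -one.
The chain contains a C≡C triple bond, so the unsaturation ending is -yne.
Choose the numbering such that numbering from this end puts the triple bond at C-2 rather than C-7.
This places the carbonyl at C-5; the triple bond between C-2 and C-3.
Putting it together: non-2-yn-5-one.

non-2-yn-5-one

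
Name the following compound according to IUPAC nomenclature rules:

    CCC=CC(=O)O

Counting along the main chain through the –COOH group and the multiple bond gives 5 carbons: the parent is pentane.
The highest-priority functional group is a carboxylic acid (terminal –COOH), so the name ends in -oic acid.
There is one C=C double bond, indicated by the ending -ene.
Choose the numbering such that the carboxylic acid carbon is C-1 by definition.
That gives the double bond between C-2 and C-3.
Putting it together: pent-2-enoic acid.

pent-2-enoic acid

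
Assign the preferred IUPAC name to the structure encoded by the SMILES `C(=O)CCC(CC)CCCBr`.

7-bromo-4-ethylheptanal

The longest chain bearing the –CHO group is 7 carbons long (heptane).
The principal characteristic group is an aldehyde (terminal –CHO), named with the suffix -al.
The numbering direction is chosen so that the aldehyde carbon is C-1 by definition.
That gives a bromo group at C-7; an ethyl group at C-4.
Substituent prefixes are cited in alphabetical order (multiplying prefixes like di-/tri- are ignored for ordering).
The name is 7-bromo-4-ethylheptanal.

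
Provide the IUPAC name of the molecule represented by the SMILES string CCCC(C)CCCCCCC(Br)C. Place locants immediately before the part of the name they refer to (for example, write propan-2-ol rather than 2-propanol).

2-bromo-9-methyldodecane

The longest continuous carbon chain has 12 atoms, so the parent hydride is dodecane.
Choose the numbering such that the substituent locant set {2,9} is lower than {4,11} at the first point of difference.
That gives a bromo group at C-2; a methyl group at C-9.
Prefixes are listed alphabetically: bromo, methyl.
Assembling the pieces gives 2-bromo-9-methyldodecane.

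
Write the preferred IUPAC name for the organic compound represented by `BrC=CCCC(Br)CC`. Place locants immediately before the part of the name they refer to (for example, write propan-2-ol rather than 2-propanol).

1,5-dibromohept-1-ene

Counting along the main chain through the multiple bond gives 7 carbons: the parent is heptane.
There is one C=C double bond, indicated by the ending -ene.
The numbering direction is chosen so that numbering from this end puts the double bond at C-1 rather than C-6.
This places the double bond between C-1 and C-2; bromo groups at C-1 and C-5.
Putting it together: 1,5-dibromohept-1-ene.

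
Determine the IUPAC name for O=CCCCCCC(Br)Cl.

7-bromo-7-chloroheptanal

The longest carbon chain that includes the –CHO group has 7 carbons, so the parent hydride is heptane.
The highest-priority functional group is an aldehyde (terminal –CHO), so the name ends in -al.
Choose the numbering such that the aldehyde carbon is C-1 by definition.
That gives a bromo group at C-7; a chloro group at C-7.
Prefixes are listed alphabetically: bromo, chloro.
Putting it together: 7-bromo-7-chloroheptanal.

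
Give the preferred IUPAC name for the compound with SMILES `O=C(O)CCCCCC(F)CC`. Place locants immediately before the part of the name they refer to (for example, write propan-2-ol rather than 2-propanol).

The longest carbon chain that includes the –COOH group has 9 carbons, so the parent hydride is nonane.
A carboxylic acid (terminal –COOH) is the principal characteristic group, giving the suffix -oic acid.
Choose the numbering such that the carboxylic acid carbon is C-1 by definition.
That gives a fluoro group at C-7.
Assembling the pieces gives 7-fluorononanoic acid.

7-fluorononanoic acid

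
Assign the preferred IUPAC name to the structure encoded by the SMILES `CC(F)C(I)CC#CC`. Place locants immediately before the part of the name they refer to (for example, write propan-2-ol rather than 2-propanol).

6-fluoro-5-iodohept-2-yne

Counting along the main chain through the multiple bond gives 7 carbons: the parent is heptane.
A C≡C triple bond in the chain gives the infix -yne-.
The numbering direction is chosen so that numbering from this end puts the triple bond at C-2 rather than C-5.
That gives the triple bond between C-2 and C-3; a fluoro group at C-6; an iodo group at C-5.
Substituent prefixes are cited in alphabetical order (multiplying prefixes like di-/tri- are ignored for ordering).
Assembling the pieces gives 6-fluoro-5-iodohept-2-yne.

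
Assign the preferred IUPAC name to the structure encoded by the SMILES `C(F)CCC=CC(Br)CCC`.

6-bromo-1-fluoronon-4-ene

The longest carbon chain that includes the multiple bond has 9 carbons, so the parent hydride is nonane.
There is one C=C double bond, indicated by the ending -ene.
Number the chain so that numbering from this end puts the double bond at C-4 rather than C-5.
That gives the double bond between C-4 and C-5; a bromo group at C-6; a fluoro group at C-1.
Prefixes are listed alphabetically: bromo, fluoro.
Assembling the pieces gives 6-bromo-1-fluoronon-4-ene.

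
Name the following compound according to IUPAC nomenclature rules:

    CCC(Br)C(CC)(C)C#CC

5-bromo-4-ethyl-4-methylhept-2-yne

The longest chain bearing the multiple bond is 7 carbons long (heptane).
A C≡C triple bond in the chain gives the infix -yne-.
The numbering direction is chosen so that numbering from this end puts the triple bond at C-2 rather than C-5.
This places the triple bond between C-2 and C-3; a bromo group at C-5; an ethyl group at C-4; a methyl group at C-4.
The substituents are ordered alphabetically, ignoring any di-/tri- multipliers.
The name is 5-bromo-4-ethyl-4-methylhept-2-yne.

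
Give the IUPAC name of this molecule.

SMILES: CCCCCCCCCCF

The longest continuous carbon chain has 10 atoms, so the parent hydride is decane.
Choose the numbering such that the substituent locant set {1} is lower than {10} at the first point of difference.
That gives a fluoro group at C-1.
The name is 1-fluorodecane.

1-fluorodecane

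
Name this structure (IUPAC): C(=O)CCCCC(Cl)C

The longest carbon chain that includes the –CHO group has 7 carbons, so the parent hydride is heptane.
An aldehyde (terminal –CHO) is the principal characteristic group, giving the suffix -al.
Choose the numbering such that the aldehyde carbon is C-1 by definition.
This places a chloro group at C-6.
The name is 6-chloroheptanal.

6-chloroheptanal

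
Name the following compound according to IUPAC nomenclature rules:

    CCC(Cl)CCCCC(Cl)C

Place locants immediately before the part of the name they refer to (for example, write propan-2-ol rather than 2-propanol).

2,7-dichlorononane

The longest continuous carbon chain has 9 atoms, so the parent hydride is nonane.
Number the chain so that the substituent locant set {2,7} is lower than {3,8} at the first point of difference.
This places chloro groups at C-2 and C-7.
Putting it together: 2,7-dichlorononane.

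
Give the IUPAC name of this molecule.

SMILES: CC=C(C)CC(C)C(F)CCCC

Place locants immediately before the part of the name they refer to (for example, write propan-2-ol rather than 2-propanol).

6-fluoro-3,5-dimethyldec-2-ene

The longest carbon chain that includes the multiple bond has 10 carbons, so the parent hydride is decane.
There is one C=C double bond, indicated by the ending -ene.
The numbering direction is chosen so that numbering from this end puts the double bond at C-2 rather than C-8.
With this numbering: the double bond between C-2 and C-3; a fluoro group at C-6; methyl groups at C-3 and C-5.
Substituent prefixes are cited in alphabetical order (multiplying prefixes like di-/tri- are ignored for ordering).
Putting it together: 6-fluoro-3,5-dimethyldec-2-ene.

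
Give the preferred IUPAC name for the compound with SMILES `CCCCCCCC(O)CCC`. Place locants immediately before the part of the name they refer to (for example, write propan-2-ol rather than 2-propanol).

The longest carbon chain that includes the –OH group has 11 carbons, so the parent hydride is undecane.
An alcohol (–OH) is the principal characteristic group, giving the suffix -ol.
Choose the numbering such that numbering from this end puts the hydroxyl group at C-4 rather than C-8.
This places the hydroxyl at C-4.
Putting it together: undecan-4-ol.

undecan-4-ol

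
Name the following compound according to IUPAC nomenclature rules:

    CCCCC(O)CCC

octan-4-ol

The longest chain bearing the –OH group is 8 carbons long (octane).
An alcohol (–OH) is the principal characteristic group, giving the suffix -ol.
Number the chain so that numbering from this end puts the hydroxyl group at C-4 rather than C-5.
This places the hydroxyl at C-4.
The name is octan-4-ol.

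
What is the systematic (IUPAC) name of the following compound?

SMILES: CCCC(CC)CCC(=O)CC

6-ethylnonan-3-one

The longest carbon chain that includes the carbonyl has 9 carbons, so the parent hydride is nonane.
A ketone (C=O on an internal carbon) is the principal characteristic group, giving the suffix -one.
Number the chain so that numbering from this end puts the carbonyl group at C-3 rather than C-7.
This places the carbonyl at C-3; an ethyl group at C-6.
Assembling the pieces gives 6-ethylnonan-3-one.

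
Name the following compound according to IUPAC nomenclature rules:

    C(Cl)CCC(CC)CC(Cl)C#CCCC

6,11-dichloro-8-ethylundec-4-yne

Counting along the main chain through the multiple bond gives 11 carbons: the parent is undecane.
The chain contains a C≡C triple bond, so the unsaturation ending is -yne.
Choose the numbering such that numbering from this end puts the triple bond at C-4 rather than C-7.
With this numbering: the triple bond between C-4 and C-5; chloro groups at C-6 and C-11; an ethyl group at C-8.
Substituent prefixes are cited in alphabetical order (multiplying prefixes like di-/tri- are ignored for ordering).
The name is 6,11-dichloro-8-ethylundec-4-yne.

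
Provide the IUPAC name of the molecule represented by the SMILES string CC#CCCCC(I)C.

7-iodooct-2-yne

The longest carbon chain that includes the multiple bond has 8 carbons, so the parent hydride is octane.
A C≡C triple bond in the chain gives the infix -yne-.
Choose the numbering such that numbering from this end puts the triple bond at C-2 rather than C-6.
That gives the triple bond between C-2 and C-3; an iodo group at C-7.
The name is 7-iodooct-2-yne.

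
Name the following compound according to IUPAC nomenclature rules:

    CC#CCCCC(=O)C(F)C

The longest carbon chain that includes the carbonyl and the multiple bond has 9 carbons, so the parent hydride is nonane.
The principal characteristic group is a ketone (C=O on an internal carbon), named with the suffix -one.
There is one C≡C triple bond, indicated by the ending -yne.
Number the chain so that numbering from this end puts the carbonyl group at C-3 rather than C-7.
That gives the carbonyl at C-3; the triple bond between C-7 and C-8; a fluoro group at C-2.
The name is 2-fluoronon-7-yn-3-one.

2-fluoronon-7-yn-3-one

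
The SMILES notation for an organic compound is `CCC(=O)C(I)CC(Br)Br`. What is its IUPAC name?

The longest chain bearing the carbonyl is 6 carbons long (hexane).
The principal characteristic group is a ketone (C=O on an internal carbon), named with the suffix -one.
The numbering direction is chosen so that numbering from this end puts the carbonyl group at C-3 rather than C-4.
With this numbering: the carbonyl at C-3; two bromo groups at C-6; an iodo group at C-4.
Substituent prefixes are cited in alphabetical order (multiplying prefixes like di-/tri- are ignored for ordering).
Putting it together: 6,6-dibromo-4-iodohexan-3-one.

6,6-dibromo-4-iodohexan-3-one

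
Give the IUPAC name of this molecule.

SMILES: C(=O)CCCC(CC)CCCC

The longest chain bearing the –CHO group is 9 carbons long (nonane).
The principal characteristic group is an aldehyde (terminal –CHO), named with the suffix -al.
Choose the numbering such that the aldehyde carbon is C-1 by definition.
With this numbering: an ethyl group at C-5.
The name is 5-ethylnonanal.

5-ethylnonanal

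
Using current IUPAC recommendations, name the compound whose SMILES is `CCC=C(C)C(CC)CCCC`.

Counting along the main chain through the multiple bond gives 9 carbons: the parent is nonane.
The chain contains a C=C double bond, so the unsaturation ending is -ene.
Number the chain so that numbering from this end puts the double bond at C-3 rather than C-6.
With this numbering: the double bond between C-3 and C-4; an ethyl group at C-5; a methyl group at C-4.
Prefixes are listed alphabetically: ethyl, methyl.
Assembling the pieces gives 5-ethyl-4-methylnon-3-ene.

5-ethyl-4-methylnon-3-ene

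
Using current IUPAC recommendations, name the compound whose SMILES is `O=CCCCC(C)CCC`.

5-methyloctanal

Counting along the main chain through the –CHO group gives 8 carbons: the parent is octane.
An aldehyde (terminal –CHO) is the principal characteristic group, giving the suffix -al.
Number the chain so that the aldehyde carbon is C-1 by definition.
With this numbering: a methyl group at C-5.
Assembling the pieces gives 5-methyloctanal.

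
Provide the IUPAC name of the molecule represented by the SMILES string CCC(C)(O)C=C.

Counting along the main chain through the –OH group and the multiple bond gives 5 carbons: the parent is pentane.
The highest-priority functional group is an alcohol (–OH), so the name ends in -ol.
A C=C double bond in the chain gives the infix -ene-.
Choose the numbering such that numbering from this end puts the double bond at C-1 rather than C-4.
With this numbering: the hydroxyl at C-3; the double bond between C-1 and C-2; a methyl group at C-3.
Putting it together: 3-methylpent-1-en-3-ol.

3-methylpent-1-en-3-ol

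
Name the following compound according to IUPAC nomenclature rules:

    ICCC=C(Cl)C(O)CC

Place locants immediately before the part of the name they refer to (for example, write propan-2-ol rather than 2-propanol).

4-chloro-7-iodohept-4-en-3-ol

The longest chain bearing the –OH group and the multiple bond is 7 carbons long (heptane).
The highest-priority functional group is an alcohol (–OH), so the name ends in -ol.
There is one C=C double bond, indicated by the ending -ene.
The numbering direction is chosen so that numbering from this end puts the hydroxyl group at C-3 rather than C-5.
That gives the hydroxyl at C-3; the double bond between C-4 and C-5; a chloro group at C-4; an iodo group at C-7.
Prefixes are listed alphabetically: chloro, iodo.
Assembling the pieces gives 4-chloro-7-iodohept-4-en-3-ol.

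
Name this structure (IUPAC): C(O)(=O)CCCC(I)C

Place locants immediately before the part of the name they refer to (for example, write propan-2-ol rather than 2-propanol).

The longest carbon chain that includes the –COOH group has 6 carbons, so the parent hydride is hexane.
The principal characteristic group is a carboxylic acid (terminal –COOH), named with the suffix -oic acid.
Choose the numbering such that the carboxylic acid carbon is C-1 by definition.
This places an iodo group at C-5.
Assembling the pieces gives 5-iodohexanoic acid.

5-iodohexanoic acid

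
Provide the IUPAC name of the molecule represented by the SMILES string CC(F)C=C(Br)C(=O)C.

3-bromo-5-fluorohex-3-en-2-one

The longest carbon chain that includes the carbonyl and the multiple bond has 6 carbons, so the parent hydride is hexane.
The principal characteristic group is a ketone (C=O on an internal carbon), named with the suffix -one.
There is one C=C double bond, indicated by the ending -ene.
Number the chain so that numbering from this end puts the carbonyl group at C-2 rather than C-5.
This places the carbonyl at C-2; the double bond between C-3 and C-4; a bromo group at C-3; a fluoro group at C-5.
Substituent prefixes are cited in alphabetical order (multiplying prefixes like di-/tri- are ignored for ordering).
Putting it together: 3-bromo-5-fluorohex-3-en-2-one.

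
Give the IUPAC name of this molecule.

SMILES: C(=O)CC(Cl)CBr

4-bromo-3-chlorobutanal

The longest chain bearing the –CHO group is 4 carbons long (butane).
The highest-priority functional group is an aldehyde (terminal –CHO), so the name ends in -al.
The numbering direction is chosen so that the aldehyde carbon is C-1 by definition.
This places a bromo group at C-4; a chloro group at C-3.
The substituents are ordered alphabetically, ignoring any di-/tri- multipliers.
Putting it together: 4-bromo-3-chlorobutanal.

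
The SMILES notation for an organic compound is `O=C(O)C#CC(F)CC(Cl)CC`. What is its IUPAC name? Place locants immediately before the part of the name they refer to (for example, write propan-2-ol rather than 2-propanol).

The longest chain bearing the –COOH group and the multiple bond is 8 carbons long (octane).
The principal characteristic group is a carboxylic acid (terminal –COOH), named with the suffix -oic acid.
There is one C≡C triple bond, indicated by the ending -yne.
Choose the numbering such that the carboxylic acid carbon is C-1 by definition.
That gives the triple bond between C-2 and C-3; a chloro group at C-6; a fluoro group at C-4.
Prefixes are listed alphabetically: chloro, fluoro.
Putting it together: 6-chloro-4-fluorooct-2-ynoic acid.

6-chloro-4-fluorooct-2-ynoic acid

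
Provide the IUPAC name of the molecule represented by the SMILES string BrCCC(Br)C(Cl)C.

1,3-dibromo-4-chloropentane

The longest carbon chain is 5 atoms: the parent is pentane.
Choose the numbering such that the substituent locant set {1,3,4} is lower than {2,3,5} at the first point of difference.
With this numbering: bromo groups at C-1 and C-3; a chloro group at C-4.
Substituent prefixes are cited in alphabetical order (multiplying prefixes like di-/tri- are ignored for ordering).
Putting it together: 1,3-dibromo-4-chloropentane.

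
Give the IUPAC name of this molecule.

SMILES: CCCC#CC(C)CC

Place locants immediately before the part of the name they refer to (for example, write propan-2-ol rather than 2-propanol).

3-methyloct-4-yne

The longest carbon chain that includes the multiple bond has 8 carbons, so the parent hydride is octane.
There is one C≡C triple bond, indicated by the ending -yne.
Choose the numbering such that the substituent locant set {3} is lower than {6} at the first point of difference.
This places the triple bond between C-4 and C-5; a methyl group at C-3.
The name is 3-methyloct-4-yne.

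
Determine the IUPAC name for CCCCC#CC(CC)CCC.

The longest carbon chain that includes the multiple bond has 10 carbons, so the parent hydride is decane.
There is one C≡C triple bond, indicated by the ending -yne.
Choose the numbering such that the substituent locant set {4} is lower than {7} at the first point of difference.
With this numbering: the triple bond between C-5 and C-6; an ethyl group at C-4.
Putting it together: 4-ethyldec-5-yne.

4-ethyldec-5-yne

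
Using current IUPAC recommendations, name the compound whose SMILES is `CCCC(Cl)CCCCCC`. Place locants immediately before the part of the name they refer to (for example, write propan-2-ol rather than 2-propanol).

4-chlorodecane

The longest carbon chain is 10 atoms: the parent is decane.
The numbering direction is chosen so that the substituent locant set {4} is lower than {7} at the first point of difference.
That gives a chloro group at C-4.
The name is 4-chlorodecane.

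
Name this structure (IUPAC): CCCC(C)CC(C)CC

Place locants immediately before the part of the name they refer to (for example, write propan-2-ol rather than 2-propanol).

The parent chain contains 8 carbons (octane).
Number the chain so that the substituent locant set {3,5} is lower than {4,6} at the first point of difference.
With this numbering: methyl groups at C-3 and C-5.
The name is 3,5-dimethyloctane.

3,5-dimethyloctane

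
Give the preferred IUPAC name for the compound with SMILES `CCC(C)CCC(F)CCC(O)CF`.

1,5-difluoro-8-methyldecan-2-ol

The longest chain bearing the –OH group is 10 carbons long (decane).
The highest-priority functional group is an alcohol (–OH), so the name ends in -ol.
The numbering direction is chosen so that numbering from this end puts the hydroxyl group at C-2 rather than C-9.
With this numbering: the hydroxyl at C-2; fluoro groups at C-1 and C-5; a methyl group at C-8.
Substituent prefixes are cited in alphabetical order (multiplying prefixes like di-/tri- are ignored for ordering).
Assembling the pieces gives 1,5-difluoro-8-methyldecan-2-ol.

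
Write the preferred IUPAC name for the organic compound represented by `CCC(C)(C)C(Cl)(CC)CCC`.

4-chloro-4-ethyl-3,3-dimethylheptane

The parent chain contains 7 carbons (heptane).
Choose the numbering such that the substituent locant set {3,3,4,4} is lower than {4,4,5,5} at the first point of difference.
With this numbering: a chloro group at C-4; an ethyl group at C-4; two methyl groups at C-3.
Prefixes are listed alphabetically: chloro, ethyl, methyl.
Putting it together: 4-chloro-4-ethyl-3,3-dimethylheptane.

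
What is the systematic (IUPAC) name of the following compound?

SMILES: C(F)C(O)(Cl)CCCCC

The longest carbon chain that includes the –OH group has 7 carbons, so the parent hydride is heptane.
An alcohol (–OH) is the principal characteristic group, giving the suffix -ol.
Number the chain so that numbering from this end puts the hydroxyl group at C-2 rather than C-6.
That gives the hydroxyl at C-2; a chloro group at C-2; a fluoro group at C-1.
Prefixes are listed alphabetically: chloro, fluoro.
Assembling the pieces gives 2-chloro-1-fluoroheptan-2-ol.

2-chloro-1-fluoroheptan-2-ol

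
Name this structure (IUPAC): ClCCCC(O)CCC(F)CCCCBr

11-bromo-1-chloro-7-fluoroundecan-4-ol

The longest carbon chain that includes the –OH group has 11 carbons, so the parent hydride is undecane.
An alcohol (–OH) is the principal characteristic group, giving the suffix -ol.
Choose the numbering such that numbering from this end puts the hydroxyl group at C-4 rather than C-8.
That gives the hydroxyl at C-4; a bromo group at C-11; a chloro group at C-1; a fluoro group at C-7.
Prefixes are listed alphabetically: bromo, chloro, fluoro.
Putting it together: 11-bromo-1-chloro-7-fluoroundecan-4-ol.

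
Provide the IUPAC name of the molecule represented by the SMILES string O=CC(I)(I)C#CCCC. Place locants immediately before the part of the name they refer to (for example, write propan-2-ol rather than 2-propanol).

The longest carbon chain that includes the –CHO group and the multiple bond has 7 carbons, so the parent hydride is heptane.
An aldehyde (terminal –CHO) is the principal characteristic group, giving the suffix -al.
A C≡C triple bond in the chain gives the infix -yne-.
The numbering direction is chosen so that the aldehyde carbon is C-1 by definition.
That gives the triple bond between C-3 and C-4; two iodo groups at C-2.
The name is 2,2-diiodohept-3-ynal.

2,2-diiodohept-3-ynal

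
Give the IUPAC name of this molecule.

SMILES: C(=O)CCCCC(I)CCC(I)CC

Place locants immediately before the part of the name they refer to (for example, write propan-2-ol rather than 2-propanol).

6,9-diiodoundecanal

Counting along the main chain through the –CHO group gives 11 carbons: the parent is undecane.
An aldehyde (terminal –CHO) is the principal characteristic group, giving the suffix -al.
Number the chain so that the aldehyde carbon is C-1 by definition.
That gives iodo groups at C-6 and C-9.
The name is 6,9-diiodoundecanal.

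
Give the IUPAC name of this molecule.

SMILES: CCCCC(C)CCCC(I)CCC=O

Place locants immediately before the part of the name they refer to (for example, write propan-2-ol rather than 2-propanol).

4-iodo-8-methyldodecanal

Counting along the main chain through the –CHO group gives 12 carbons: the parent is dodecane.
The highest-priority functional group is an aldehyde (terminal –CHO), so the name ends in -al.
The numbering direction is chosen so that the aldehyde carbon is C-1 by definition.
That gives an iodo group at C-4; a methyl group at C-8.
Prefixes are listed alphabetically: iodo, methyl.
The name is 4-iodo-8-methyldodecanal.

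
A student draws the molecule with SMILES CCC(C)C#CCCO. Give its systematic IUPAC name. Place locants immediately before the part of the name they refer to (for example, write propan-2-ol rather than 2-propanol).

The longest chain bearing the –OH group and the multiple bond is 7 carbons long (heptane).
An alcohol (–OH) is the principal characteristic group, giving the suffix -ol.
The chain contains a C≡C triple bond, so the unsaturation ending is -yne.
The numbering direction is chosen so that numbering from this end puts the hydroxyl group at C-1 rather than C-7.
That gives the hydroxyl at C-1; the triple bond between C-3 and C-4; a methyl group at C-5.
Putting it together: 5-methylhept-3-yn-1-ol.

5-methylhept-3-yn-1-ol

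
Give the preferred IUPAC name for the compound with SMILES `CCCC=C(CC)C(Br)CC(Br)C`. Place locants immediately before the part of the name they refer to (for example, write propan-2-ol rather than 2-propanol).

The longest carbon chain that includes the multiple bond has 9 carbons, so the parent hydride is nonane.
A C=C double bond in the chain gives the infix -ene-.
Choose the numbering such that numbering from this end puts the double bond at C-4 rather than C-5.
That gives the double bond between C-4 and C-5; bromo groups at C-6 and C-8; an ethyl group at C-5.
Substituent prefixes are cited in alphabetical order (multiplying prefixes like di-/tri- are ignored for ordering).
Assembling the pieces gives 6,8-dibromo-5-ethylnon-4-ene.

6,8-dibromo-5-ethylnon-4-ene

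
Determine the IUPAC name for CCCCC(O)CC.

heptan-3-ol

The longest chain bearing the –OH group is 7 carbons long (heptane).
The principal characteristic group is an alcohol (–OH), named with the suffix -ol.
Number the chain so that numbering from this end puts the hydroxyl group at C-3 rather than C-5.
That gives the hydroxyl at C-3.
Assembling the pieces gives heptan-3-ol.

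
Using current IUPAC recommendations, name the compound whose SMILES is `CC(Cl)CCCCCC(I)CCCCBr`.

1-bromo-11-chloro-5-iodododecane

The longest carbon chain is 12 atoms: the parent is dodecane.
Choose the numbering such that the substituent locant set {1,5,11} is lower than {2,8,12} at the first point of difference.
That gives a bromo group at C-1; a chloro group at C-11; an iodo group at C-5.
Prefixes are listed alphabetically: bromo, chloro, iodo.
Assembling the pieces gives 1-bromo-11-chloro-5-iodododecane.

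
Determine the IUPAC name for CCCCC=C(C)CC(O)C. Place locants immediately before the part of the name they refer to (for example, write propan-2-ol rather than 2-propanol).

4-methylnon-4-en-2-ol

The longest carbon chain that includes the –OH group and the multiple bond has 9 carbons, so the parent hydride is nonane.
The highest-priority functional group is an alcohol (–OH), so the name ends in -ol.
A C=C double bond in the chain gives the infix -ene-.
Choose the numbering such that numbering from this end puts the hydroxyl group at C-2 rather than C-8.
This places the hydroxyl at C-2; the double bond between C-4 and C-5; a methyl group at C-4.
Putting it together: 4-methylnon-4-en-2-ol.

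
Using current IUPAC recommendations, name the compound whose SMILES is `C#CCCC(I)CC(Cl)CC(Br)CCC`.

The longest carbon chain that includes the multiple bond has 12 carbons, so the parent hydride is dodecane.
The chain contains a C≡C triple bond, so the unsaturation ending is -yne.
Number the chain so that numbering from this end puts the triple bond at C-1 rather than C-11.
That gives the triple bond between C-1 and C-2; a bromo group at C-9; a chloro group at C-7; an iodo group at C-5.
The substituents are ordered alphabetically, ignoring any di-/tri- multipliers.
The name is 9-bromo-7-chloro-5-iodododec-1-yne.

9-bromo-7-chloro-5-iodododec-1-yne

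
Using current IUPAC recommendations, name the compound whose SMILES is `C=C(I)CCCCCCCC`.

2-iododec-1-ene

Counting along the main chain through the multiple bond gives 10 carbons: the parent is decane.
A C=C double bond in the chain gives the infix -ene-.
Number the chain so that numbering from this end puts the double bond at C-1 rather than C-9.
With this numbering: the double bond between C-1 and C-2; an iodo group at C-2.
The name is 2-iododec-1-ene.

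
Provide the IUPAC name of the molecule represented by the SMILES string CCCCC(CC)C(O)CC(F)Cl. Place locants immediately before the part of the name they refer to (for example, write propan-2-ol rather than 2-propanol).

1-chloro-4-ethyl-1-fluorooctan-3-ol

The longest carbon chain that includes the –OH group has 8 carbons, so the parent hydride is octane.
An alcohol (–OH) is the principal characteristic group, giving the suffix -ol.
The numbering direction is chosen so that numbering from this end puts the hydroxyl group at C-3 rather than C-6.
With this numbering: the hydroxyl at C-3; a chloro group at C-1; an ethyl group at C-4; a fluoro group at C-1.
Substituent prefixes are cited in alphabetical order (multiplying prefixes like di-/tri- are ignored for ordering).
The name is 1-chloro-4-ethyl-1-fluorooctan-3-ol.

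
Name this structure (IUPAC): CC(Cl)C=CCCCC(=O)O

7-chlorooct-5-enoic acid

The longest carbon chain that includes the –COOH group and the multiple bond has 8 carbons, so the parent hydride is octane.
The principal characteristic group is a carboxylic acid (terminal –COOH), named with the suffix -oic acid.
The chain contains a C=C double bond, so the unsaturation ending is -ene.
The numbering direction is chosen so that the carboxylic acid carbon is C-1 by definition.
With this numbering: the double bond between C-5 and C-6; a chloro group at C-7.
Assembling the pieces gives 7-chlorooct-5-enoic acid.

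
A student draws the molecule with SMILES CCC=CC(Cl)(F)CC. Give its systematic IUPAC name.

5-chloro-5-fluorohept-3-ene

The longest chain bearing the multiple bond is 7 carbons long (heptane).
There is one C=C double bond, indicated by the ending -ene.
Number the chain so that numbering from this end puts the double bond at C-3 rather than C-4.
With this numbering: the double bond between C-3 and C-4; a chloro group at C-5; a fluoro group at C-5.
Prefixes are listed alphabetically: chloro, fluoro.
The name is 5-chloro-5-fluorohept-3-ene.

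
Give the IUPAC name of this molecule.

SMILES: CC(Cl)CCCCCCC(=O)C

9-chlorodecan-2-one

The longest carbon chain that includes the carbonyl has 10 carbons, so the parent hydride is decane.
A ketone (C=O on an internal carbon) is the principal characteristic group, giving the suffix -one.
Choose the numbering such that numbering from this end puts the carbonyl group at C-2 rather than C-9.
That gives the carbonyl at C-2; a chloro group at C-9.
Assembling the pieces gives 9-chlorodecan-2-one.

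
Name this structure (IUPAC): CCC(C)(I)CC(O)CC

Counting along the main chain through the –OH group gives 7 carbons: the parent is heptane.
The highest-priority functional group is an alcohol (–OH), so the name ends in -ol.
The numbering direction is chosen so that numbering from this end puts the hydroxyl group at C-3 rather than C-5.
With this numbering: the hydroxyl at C-3; an iodo group at C-5; a methyl group at C-5.
The substituents are ordered alphabetically, ignoring any di-/tri- multipliers.
The name is 5-iodo-5-methylheptan-3-ol.

5-iodo-5-methylheptan-3-ol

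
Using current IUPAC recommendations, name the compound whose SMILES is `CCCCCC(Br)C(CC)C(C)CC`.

The parent chain contains 10 carbons (decane).
Number the chain so that the substituent locant set {3,4,5} is lower than {6,7,8} at the first point of difference.
This places a bromo group at C-5; an ethyl group at C-4; a methyl group at C-3.
The substituents are ordered alphabetically, ignoring any di-/tri- multipliers.
The name is 5-bromo-4-ethyl-3-methyldecane.

5-bromo-4-ethyl-3-methyldecane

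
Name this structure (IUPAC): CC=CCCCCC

oct-2-ene

The longest carbon chain that includes the multiple bond has 8 carbons, so the parent hydride is octane.
There is one C=C double bond, indicated by the ending -ene.
Number the chain so that numbering from this end puts the double bond at C-2 rather than C-6.
With this numbering: the double bond between C-2 and C-3.
Assembling the pieces gives oct-2-ene.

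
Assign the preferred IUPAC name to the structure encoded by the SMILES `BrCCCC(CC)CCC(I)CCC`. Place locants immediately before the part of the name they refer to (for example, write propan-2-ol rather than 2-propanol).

The parent chain contains 10 carbons (decane).
The numbering direction is chosen so that the substituent locant set {1,4,7} is lower than {4,7,10} at the first point of difference.
With this numbering: a bromo group at C-1; an ethyl group at C-4; an iodo group at C-7.
Substituent prefixes are cited in alphabetical order (multiplying prefixes like di-/tri- are ignored for ordering).
Assembling the pieces gives 1-bromo-4-ethyl-7-iododecane.

1-bromo-4-ethyl-7-iododecane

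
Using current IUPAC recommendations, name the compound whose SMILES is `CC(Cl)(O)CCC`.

The longest chain bearing the –OH group is 5 carbons long (pentane).
An alcohol (–OH) is the principal characteristic group, giving the suffix -ol.
Choose the numbering such that numbering from this end puts the hydroxyl group at C-2 rather than C-4.
That gives the hydroxyl at C-2; a chloro group at C-2.
Assembling the pieces gives 2-chloropentan-2-ol.

2-chloropentan-2-ol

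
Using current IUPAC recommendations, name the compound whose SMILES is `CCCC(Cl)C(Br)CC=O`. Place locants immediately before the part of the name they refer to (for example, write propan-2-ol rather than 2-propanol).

3-bromo-4-chloroheptanal

Counting along the main chain through the –CHO group gives 7 carbons: the parent is heptane.
An aldehyde (terminal –CHO) is the principal characteristic group, giving the suffix -al.
The numbering direction is chosen so that the aldehyde carbon is C-1 by definition.
With this numbering: a bromo group at C-3; a chloro group at C-4.
Prefixes are listed alphabetically: bromo, chloro.
Putting it together: 3-bromo-4-chloroheptanal.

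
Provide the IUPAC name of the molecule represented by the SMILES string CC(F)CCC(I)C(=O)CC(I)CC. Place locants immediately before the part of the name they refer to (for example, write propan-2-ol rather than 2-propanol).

9-fluoro-3,6-diiododecan-5-one

Counting along the main chain through the carbonyl gives 10 carbons: the parent is decane.
The highest-priority functional group is a ketone (C=O on an internal carbon), so the name ends in -one.
The numbering direction is chosen so that numbering from this end puts the carbonyl group at C-5 rather than C-6.
With this numbering: the carbonyl at C-5; a fluoro group at C-9; iodo groups at C-3 and C-6.
Prefixes are listed alphabetically: fluoro, iodo.
Putting it together: 9-fluoro-3,6-diiododecan-5-one.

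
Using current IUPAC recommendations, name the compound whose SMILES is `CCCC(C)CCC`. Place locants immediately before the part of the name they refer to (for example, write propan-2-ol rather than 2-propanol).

4-methylheptane

The parent chain contains 7 carbons (heptane).
The molecule is symmetric, so either numbering direction gives the same locants.
With this numbering: a methyl group at C-4.
Putting it together: 4-methylheptane.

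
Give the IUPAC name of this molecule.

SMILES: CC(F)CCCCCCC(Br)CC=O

3-bromo-10-fluoroundecanal

The longest carbon chain that includes the –CHO group has 11 carbons, so the parent hydride is undecane.
The highest-priority functional group is an aldehyde (terminal –CHO), so the name ends in -al.
Number the chain so that the aldehyde carbon is C-1 by definition.
With this numbering: a bromo group at C-3; a fluoro group at C-10.
Substituent prefixes are cited in alphabetical order (multiplying prefixes like di-/tri- are ignored for ordering).
The name is 3-bromo-10-fluoroundecanal.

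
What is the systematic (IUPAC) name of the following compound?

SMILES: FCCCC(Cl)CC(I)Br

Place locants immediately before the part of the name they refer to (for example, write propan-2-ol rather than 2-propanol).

1-bromo-3-chloro-6-fluoro-1-iodohexane

The longest carbon chain is 6 atoms: the parent is hexane.
Number the chain so that the substituent locant set {1,1,3,6} is lower than {1,4,6,6} at the first point of difference.
This places a bromo group at C-1; a chloro group at C-3; a fluoro group at C-6; an iodo group at C-1.
Substituent prefixes are cited in alphabetical order (multiplying prefixes like di-/tri- are ignored for ordering).
Assembling the pieces gives 1-bromo-3-chloro-6-fluoro-1-iodohexane.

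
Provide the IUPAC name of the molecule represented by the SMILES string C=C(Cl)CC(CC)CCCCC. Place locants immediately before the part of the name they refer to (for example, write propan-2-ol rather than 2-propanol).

The longest carbon chain that includes the multiple bond has 9 carbons, so the parent hydride is nonane.
There is one C=C double bond, indicated by the ending -ene.
Choose the numbering such that numbering from this end puts the double bond at C-1 rather than C-8.
This places the double bond between C-1 and C-2; a chloro group at C-2; an ethyl group at C-4.
Substituent prefixes are cited in alphabetical order (multiplying prefixes like di-/tri- are ignored for ordering).
Assembling the pieces gives 2-chloro-4-ethylnon-1-ene.

2-chloro-4-ethylnon-1-ene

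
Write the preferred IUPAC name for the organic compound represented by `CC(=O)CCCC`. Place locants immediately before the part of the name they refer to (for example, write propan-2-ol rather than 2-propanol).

hexan-2-one

The longest chain bearing the carbonyl is 6 carbons long (hexane).
The highest-priority functional group is a ketone (C=O on an internal carbon), so the name ends in -one.
Choose the numbering such that numbering from this end puts the carbonyl group at C-2 rather than C-5.
With this numbering: the carbonyl at C-2.
Putting it together: hexan-2-one.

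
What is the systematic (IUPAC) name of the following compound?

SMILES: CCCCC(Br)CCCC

The parent chain contains 9 carbons (nonane).
Numbering from either end gives identical locants here.
That gives a bromo group at C-5.
Assembling the pieces gives 5-bromononane.

5-bromononane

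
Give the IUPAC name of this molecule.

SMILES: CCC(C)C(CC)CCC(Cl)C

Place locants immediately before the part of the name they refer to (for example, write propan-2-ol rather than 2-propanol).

2-chloro-5-ethyl-6-methyloctane

The parent chain contains 8 carbons (octane).
Choose the numbering such that the substituent locant set {2,5,6} is lower than {3,4,7} at the first point of difference.
That gives a chloro group at C-2; an ethyl group at C-5; a methyl group at C-6.
Prefixes are listed alphabetically: chloro, ethyl, methyl.
Putting it together: 2-chloro-5-ethyl-6-methyloctane.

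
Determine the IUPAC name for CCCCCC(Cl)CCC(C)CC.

The longest carbon chain is 11 atoms: the parent is undecane.
Choose the numbering such that the substituent locant set {3,6} is lower than {6,9} at the first point of difference.
With this numbering: a chloro group at C-6; a methyl group at C-3.
Prefixes are listed alphabetically: chloro, methyl.
Assembling the pieces gives 6-chloro-3-methylundecane.

6-chloro-3-methylundecane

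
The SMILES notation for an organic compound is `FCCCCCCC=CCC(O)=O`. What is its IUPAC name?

10-fluorodec-3-enoic acid

The longest chain bearing the –COOH group and the multiple bond is 10 carbons long (decane).
The principal characteristic group is a carboxylic acid (terminal –COOH), named with the suffix -oic acid.
The chain contains a C=C double bond, so the unsaturation ending is -ene.
Number the chain so that the carboxylic acid carbon is C-1 by definition.
With this numbering: the double bond between C-3 and C-4; a fluoro group at C-10.
Assembling the pieces gives 10-fluorodec-3-enoic acid.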